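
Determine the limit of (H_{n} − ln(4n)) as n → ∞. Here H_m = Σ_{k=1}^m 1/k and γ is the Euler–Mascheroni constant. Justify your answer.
lim = −ln 4 + γ

By Euler-Maclaurin, H_m = ln m + γ + O(1/m). So
  H_{n} − ln(4n) = ln(n) + γ − ln(4n) + O(1/n)
                       = ln(1/4) + γ + O(1/n).
Hence the limit is ln(1/4) + γ.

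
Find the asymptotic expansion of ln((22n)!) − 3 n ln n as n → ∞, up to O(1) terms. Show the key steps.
ln((22n)!) − 3 n ln n = 19 n ln n + 22(ln 22 − 1) n + (1/2) ln(2π·22n) + O(1/n)

Stirling: ln((22n)!) = 22n ln(22n) − 22n + (1/2) ln(2π·22n) + O(1/n).
Expand 22n ln(22n) = 22n (ln n + ln 22) = 22n ln n + 22n ln 22.
Subtract 3n ln n: leading term is (22 − 3) n ln n = 19 n ln n. The next term is 22n ln 22 − 22n = 22(ln 22 − 1) n. Then the (1/2) ln(2π·22n) correction.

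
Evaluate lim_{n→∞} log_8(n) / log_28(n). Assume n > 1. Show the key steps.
lim = ln(28) / ln(8) = log_8(28)

Change of base: log_8(n) = ln n / ln 8 and log_28(n) = ln n / ln 28. The ratio is (ln n / ln 8) · (ln 28 / ln n) = ln 28 / ln 8, a constant independent of n. So the limit is ln 28 / ln 8 = log_8(28).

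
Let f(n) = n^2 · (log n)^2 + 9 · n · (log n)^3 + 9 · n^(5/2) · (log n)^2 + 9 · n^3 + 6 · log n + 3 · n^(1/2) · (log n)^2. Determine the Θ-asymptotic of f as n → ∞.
f(n) ∈ Θ(n^3)

Compare the terms by growth order. For large n, n^a · (log n)^b dominates n^a' · (log n)^b' iff a > a', or (a = a' and b > b'). Ranking the 6 terms shows the dominant one is 9 · n^3. Hence f(n) ∈ Θ(n^3).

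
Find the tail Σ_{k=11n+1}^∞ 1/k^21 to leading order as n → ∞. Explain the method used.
Σ_{k>11n} 1/k^21 ~ 1/(20 · (11n)^20)

Compare to the integral: ∫_{11n}^∞ x^(−21) dx = [−x^(−20)/20]_{11n}^∞ = 1/((21−1)·(11n)^20). Euler-Maclaurin then gives
  Σ_{k>11n} 1/k^21 = ∫_{11n}^∞ dx/x^21 − 1/(2·(11n)^21) + O(1/(11n)^22).
(Equivalently this is ζ(21) − Σ_{k≤11n} 1/k^21.)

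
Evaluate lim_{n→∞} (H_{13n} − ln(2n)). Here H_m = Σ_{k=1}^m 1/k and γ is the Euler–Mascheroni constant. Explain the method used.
lim = ln(13/2) + γ

By Euler-Maclaurin, H_m = ln m + γ + O(1/m). So
  H_{13n} − ln(2n) = ln(13n) + γ − ln(2n) + O(1/n)
                       = ln(13/2) + γ + O(1/n).
Hence the limit is ln(13/2) + γ.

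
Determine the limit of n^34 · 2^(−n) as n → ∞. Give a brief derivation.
lim = 0

Exponentials with base > 1 dominate every fixed polynomial: for any fixed c, n^c / 2^n → 0 as n → ∞ (e.g. by the ratio test, or by writing 2^n = e^(n ln 2) and noting e^(n ln 2) / n^c → ∞). Hence n^34 · 2^(−n) = n^34 / 2^n → 0.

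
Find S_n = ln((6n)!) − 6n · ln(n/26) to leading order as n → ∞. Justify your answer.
S_n ~ 6n · (ln 156 − 1) + O(ln n)

Stirling: ln((6n)!) = 6n ln(6n) − 6n + O(ln n).
  S_n = 6n ln(6n) − 6n − 6n ln(n/26) + O(ln n)
      = 6n ln(6n) − 6n ln n + 6n ln 26 − 6n + O(ln n)
      = 6n ln 6 + 6n ln 26 − 6n + O(ln n)
      = 6n (ln 156 − 1) + O(ln n).
Numerically ln(156) − 1 ≈ 4.0499.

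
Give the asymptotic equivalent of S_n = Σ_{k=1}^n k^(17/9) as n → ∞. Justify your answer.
S_n ~ (9/26) · n^(26/9)

Integral comparison: Σ_{k=1}^n k^(17/9) = ∫_0^n x^(17/9) dx + O(n^(17/9)). The integral is n^(1 + 17/9) / (1 + 17/9) = n^((17+9)/9) / ((17+9)/9) = (9/26) · n^(26/9).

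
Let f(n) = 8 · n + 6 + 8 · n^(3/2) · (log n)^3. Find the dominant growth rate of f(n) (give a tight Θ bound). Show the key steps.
f(n) ∈ Θ(n^(3/2) · (log n)^3)

Compare the terms by growth order. For large n, n^a · (log n)^b dominates n^a' · (log n)^b' iff a > a', or (a = a' and b > b'). Ranking the 3 terms shows the dominant one is 8 · n^(3/2) · (log n)^3. Hence f(n) ∈ Θ(n^(3/2) · (log n)^3).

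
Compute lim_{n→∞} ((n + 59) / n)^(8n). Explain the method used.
lim = e^472

Rewrite as (1 + 59/n)^(8n). By the standard limit (1 + x/n)^n → e^x, we have (1 + 59/n)^n → e^59, and raising to the 8th power gives e^472.
More precisely, ln[(1 + 59/n)^(8n)] = 8n · ln(1 + 59/n) = 8n · (59/n + O(1/n^2)) = 472 + O(1/n) → 472.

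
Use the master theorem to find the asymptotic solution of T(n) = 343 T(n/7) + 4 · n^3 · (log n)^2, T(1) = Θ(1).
T(n) = Θ(n^3 · (log n)^3)

Here log_7 343 = 3 and f(n) = 4 · n^3 · (log n)^2 = Θ(n^(log_7 343) · (log n)^2). This is the extended Case 2 of the master theorem (f matches the critical exponent up to log factors), giving T(n) = Θ(n^(log_7 343) · (log n)^(2+1)) = Θ(n^3 · (log n)^3).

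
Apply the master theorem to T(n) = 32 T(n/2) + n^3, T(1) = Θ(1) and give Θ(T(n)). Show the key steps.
T(n) = Θ(n^5)

Master theorem: compare f(n) = n^3 to n^(log_2 32) where log_2 32 = 5. Since 3 < log_2 32, we have f(n) = O(n^(log_2 32 − ε)) for some ε > 0 — Case 1. Hence T(n) = Θ(n^(log_2 32)) = Θ(n^5).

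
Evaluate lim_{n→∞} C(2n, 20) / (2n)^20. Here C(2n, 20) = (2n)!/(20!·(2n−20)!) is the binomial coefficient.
lim = 1/20! = 1/2432902008176640000

With N = 2n → ∞: C(N, 20) / N^20 = [N(N−1)…(N−19)] / (20! · N^20) = (1/20!) · 1 · (1 − 1/(2n)) · … · (1 − 19/(2n)). Each factor → 1 as N → ∞, so the limit is 1/20! = 1/2432902008176640000.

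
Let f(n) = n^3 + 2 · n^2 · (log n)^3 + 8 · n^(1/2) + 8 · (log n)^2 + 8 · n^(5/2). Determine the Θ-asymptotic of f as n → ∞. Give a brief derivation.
f(n) ∈ Θ(n^3)

Compare the terms by growth order. For large n, n^a · (log n)^b dominates n^a' · (log n)^b' iff a > a', or (a = a' and b > b'). Ranking the 5 terms shows the dominant one is n^3. Hence f(n) ∈ Θ(n^3).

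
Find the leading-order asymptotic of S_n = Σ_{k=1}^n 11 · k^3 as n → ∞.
S_n ~ 11 · n^4 / 4

By integral comparison (Euler-Maclaurin), Σ_{k=1}^n 11 · k^3 = 11 · ∫_0^n x^3 dx + O(n^3) = 11 · n^4/4 + O(n^3). (Equivalently, Faulhaber's formula gives the same leading term.)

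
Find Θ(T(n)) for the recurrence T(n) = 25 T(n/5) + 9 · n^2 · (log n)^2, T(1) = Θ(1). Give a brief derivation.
T(n) = Θ(n^2 · (log n)^3)

Here log_5 25 = 2 and f(n) = 9 · n^2 · (log n)^2 = Θ(n^(log_5 25) · (log n)^2). This is the extended Case 2 of the master theorem (f matches the critical exponent up to log factors), giving T(n) = Θ(n^(log_5 25) · (log n)^(2+1)) = Θ(n^2 · (log n)^3).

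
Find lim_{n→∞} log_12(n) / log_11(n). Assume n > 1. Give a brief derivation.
lim = ln(11) / ln(12) = log_12(11)

Change of base: log_12(n) = ln n / ln 12 and log_11(n) = ln n / ln 11. The ratio is (ln n / ln 12) · (ln 11 / ln n) = ln 11 / ln 12, a constant independent of n. So the limit is ln 11 / ln 12 = log_12(11).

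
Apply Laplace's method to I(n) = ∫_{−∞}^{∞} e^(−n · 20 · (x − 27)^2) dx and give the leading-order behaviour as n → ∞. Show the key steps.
I(n) = sqrt(π/(20n))

Here φ(x) = 20 · (x − 27)^2 has its unique minimum at x* = 27 with φ(x*) = 0 and φ''(x*) = 40. Laplace's method gives
  I(n) ~ e^(−n φ(x*)) · sqrt(2π / (n · φ''(x*))) = sqrt(2π / (40n)) = sqrt(π/(20n)).
This is exact: substituting u = (x − 27)·sqrt(20n) gives I(n) = (1/sqrt(20n)) ∫_{−∞}^{∞} e^(−u^2) du = sqrt(π/(20n)).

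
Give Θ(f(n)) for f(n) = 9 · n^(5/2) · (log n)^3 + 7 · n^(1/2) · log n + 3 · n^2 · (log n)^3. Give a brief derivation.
f(n) ∈ Θ(n^(5/2) · (log n)^3)

Compare the terms by growth order. For large n, n^a · (log n)^b dominates n^a' · (log n)^b' iff a > a', or (a = a' and b > b'). Ranking the 3 terms shows the dominant one is 9 · n^(5/2) · (log n)^3. Hence f(n) ∈ Θ(n^(5/2) · (log n)^3).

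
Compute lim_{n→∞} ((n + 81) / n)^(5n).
lim = e^405

Rewrite as (1 + 81/n)^(5n). By the standard limit (1 + x/n)^n → e^x, we have (1 + 81/n)^n → e^81, and raising to the 5th power gives e^405.
More precisely, ln[(1 + 81/n)^(5n)] = 5n · ln(1 + 81/n) = 5n · (81/n + O(1/n^2)) = 405 + O(1/n) → 405.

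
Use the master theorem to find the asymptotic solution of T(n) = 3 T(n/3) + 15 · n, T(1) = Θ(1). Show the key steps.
T(n) = Θ(n log n)

log_3 3 = 1, and f(n) = 15 · n = Θ(n^(log_3 3)). This is Case 2 of the master theorem: T(n) = Θ(f(n) · log n) = Θ(n log n).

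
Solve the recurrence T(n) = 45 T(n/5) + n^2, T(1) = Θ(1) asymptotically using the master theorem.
T(n) = Θ(n^(log_5 45))

Master theorem: compare f(n) = n^2 to n^(log_5 45) where log_5 45 ≈ 2.365. Since 2 < log_5 45, we have f(n) = O(n^(log_5 45 − ε)) for some ε > 0 — Case 1. Hence T(n) = Θ(n^(log_5 45)).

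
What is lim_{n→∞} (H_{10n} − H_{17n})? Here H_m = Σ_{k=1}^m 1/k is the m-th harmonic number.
lim = ln(10/17)

Euler-Maclaurin gives H_m = ln m + γ + 1/(2m) + O(1/m^2). The γ and O(1/m) terms cancel in the difference:
  H_{10n} − H_{17n} = ln(10n) − ln(17n) + O(1/n) = ln(10/17) + O(1/n).
Hence the limit is ln(10/17).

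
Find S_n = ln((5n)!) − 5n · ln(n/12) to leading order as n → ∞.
S_n ~ 5n · (ln 60 − 1) + O(ln n)

Stirling: ln((5n)!) = 5n ln(5n) − 5n + O(ln n).
  S_n = 5n ln(5n) − 5n − 5n ln(n/12) + O(ln n)
      = 5n ln(5n) − 5n ln n + 5n ln 12 − 5n + O(ln n)
      = 5n ln 5 + 5n ln 12 − 5n + O(ln n)
      = 5n (ln 60 − 1) + O(ln n).
Numerically ln(60) − 1 ≈ 3.0943.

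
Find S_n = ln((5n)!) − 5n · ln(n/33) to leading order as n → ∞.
S_n ~ 5n · (ln 165 − 1) + O(ln n)

Stirling: ln((5n)!) = 5n ln(5n) − 5n + O(ln n).
  S_n = 5n ln(5n) − 5n − 5n ln(n/33) + O(ln n)
      = 5n ln(5n) − 5n ln n + 5n ln 33 − 5n + O(ln n)
      = 5n ln 5 + 5n ln 33 − 5n + O(ln n)
      = 5n (ln 165 − 1) + O(ln n).
Numerically ln(165) − 1 ≈ 4.1059.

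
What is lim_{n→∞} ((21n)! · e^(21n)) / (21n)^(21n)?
lim = ∞

Stirling: (21n)! ~ sqrt(2π·21n) · (21n/e)^(21n). Hence
  (21n)! · e^(21n) / (21n)^(21n) ~ sqrt(2π·21n) = sqrt(2π·21) · sqrt(n) → ∞.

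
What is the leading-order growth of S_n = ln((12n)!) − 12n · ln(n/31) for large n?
S_n ~ 12n · (ln 372 − 1) + O(ln n)

Stirling: ln((12n)!) = 12n ln(12n) − 12n + O(ln n).
  S_n = 12n ln(12n) − 12n − 12n ln(n/31) + O(ln n)
      = 12n ln(12n) − 12n ln n + 12n ln 31 − 12n + O(ln n)
      = 12n ln 12 + 12n ln 31 − 12n + O(ln n)
      = 12n (ln 372 − 1) + O(ln n).
Numerically ln(372) − 1 ≈ 4.9189.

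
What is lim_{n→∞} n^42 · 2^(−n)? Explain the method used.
lim = 0

Exponentials with base > 1 dominate every fixed polynomial: for any fixed c, n^c / 2^n → 0 as n → ∞ (e.g. by the ratio test, or by writing 2^n = e^(n ln 2) and noting e^(n ln 2) / n^c → ∞). Hence n^42 · 2^(−n) = n^42 / 2^n → 0.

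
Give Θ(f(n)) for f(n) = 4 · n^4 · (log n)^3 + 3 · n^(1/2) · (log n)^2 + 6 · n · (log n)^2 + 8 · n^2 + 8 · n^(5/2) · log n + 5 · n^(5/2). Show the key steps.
f(n) ∈ Θ(n^4 · (log n)^3)

Compare the terms by growth order. For large n, n^a · (log n)^b dominates n^a' · (log n)^b' iff a > a', or (a = a' and b > b'). Ranking the 6 terms shows the dominant one is 4 · n^4 · (log n)^3. Hence f(n) ∈ Θ(n^4 · (log n)^3).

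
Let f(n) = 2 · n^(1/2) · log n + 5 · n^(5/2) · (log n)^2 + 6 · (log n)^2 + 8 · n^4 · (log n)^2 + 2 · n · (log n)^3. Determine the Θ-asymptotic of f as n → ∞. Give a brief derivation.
f(n) ∈ Θ(n^4 · (log n)^2)

Compare the terms by growth order. For large n, n^a · (log n)^b dominates n^a' · (log n)^b' iff a > a', or (a = a' and b > b'). Ranking the 5 terms shows the dominant one is 8 · n^4 · (log n)^2. Hence f(n) ∈ Θ(n^4 · (log n)^2).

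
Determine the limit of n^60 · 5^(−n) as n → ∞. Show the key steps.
lim = 0

Exponentials with base > 1 dominate every fixed polynomial: for any fixed c, n^c / 5^n → 0 as n → ∞ (e.g. by the ratio test, or by writing 5^n = e^(n ln 5) and noting e^(n ln 5) / n^c → ∞). Hence n^60 · 5^(−n) = n^60 / 5^n → 0.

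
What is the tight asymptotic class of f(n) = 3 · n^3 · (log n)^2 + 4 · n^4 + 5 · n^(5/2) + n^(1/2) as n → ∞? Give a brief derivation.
f(n) ∈ Θ(n^4)

Compare the terms by growth order. For large n, n^a · (log n)^b dominates n^a' · (log n)^b' iff a > a', or (a = a' and b > b'). Ranking the 4 terms shows the dominant one is 4 · n^4. Hence f(n) ∈ Θ(n^4).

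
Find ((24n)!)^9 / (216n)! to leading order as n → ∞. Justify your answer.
((24n)!)^9/(216n)! ~ ((2π·24n)^(8/2) / 3) · 9^(−9·24n)  →  0

Write N = 24n. Stirling: N! ~ sqrt(2π N)(N/e)^N and (9N)! ~ sqrt(2π·9N)·(9N/e)^(9N).
  (N!)^9/(9N)! ~ (2π N)^(9/2) (N/e)^(9N) / [sqrt(2π·9N) (9N/e)^(9N)]
     = (2π N)^(9/2) / sqrt(2π·9N) · (N/(9N))^(9N)
     = (2π N)^((9−1)/2) / 3 · 9^(−9N).
Since 9^9 > 1, the factor 9^(−9N) decays exponentially, so the ratio → 0. Substituting N = 24n gives the stated form.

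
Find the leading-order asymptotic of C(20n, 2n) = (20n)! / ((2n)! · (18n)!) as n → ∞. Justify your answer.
C(20n, 2n) ~ (10000000000/387420489)^(2n) · sqrt(5/(9π·2n))

Write N = 2n. Apply Stirling to each factorial:
  (10N)! ~ sqrt(2π·10N) · (10N/e)^(10N),
  N! ~ sqrt(2π N) · (N/e)^N,
  (9N)! ~ sqrt(2π·9N) · (9N/e)^(9N).
The exponential factors combine to (10N)^(10N) / (N^N · (9N)^(9N)) = 10^(10N)/9^(9N) = (10^10/9^9)^N = (10000000000/387420489)^N.
The square-root prefactors combine to sqrt(2π·10N) / (sqrt(2π N)·sqrt(2π·9N)) = sqrt(10 / (2π·9·N)) = sqrt(5/(9π·2n)).
Substituting N = 2n: C(20n, 2n) ~ (10000000000/387420489)^(2n) · sqrt(5/(9π·2n)).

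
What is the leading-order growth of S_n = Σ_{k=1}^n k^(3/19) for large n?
S_n ~ (19/22) · n^(22/19)

Integral comparison: Σ_{k=1}^n k^(3/19) = ∫_0^n x^(3/19) dx + O(n^(3/19)). The integral is n^(1 + 3/19) / (1 + 3/19) = n^((3+19)/19) / ((3+19)/19) = (19/22) · n^(22/19).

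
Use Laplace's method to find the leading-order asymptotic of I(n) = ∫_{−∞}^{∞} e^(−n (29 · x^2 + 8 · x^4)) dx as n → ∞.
I(n) ~ sqrt(π/(29n))

φ(x) = 29 · x^2 + 8 · x^4 has its unique global minimum at x* = 0 (since φ'(x) = 58x + 32x^3 = 0 only at x = 0 for real x with both coefficients positive, and φ → ∞ as |x| → ∞). At x* = 0, φ(0) = 0 and φ''(0) = 58. Laplace's method then gives
  I(n) ~ sqrt(2π / (n · φ''(0))) · e^(−n φ(0)) = sqrt(2π / (58n)) = sqrt(π/(29n)).
The 8 · x^4 term contributes only at subleading order (an O(1/n) relative correction).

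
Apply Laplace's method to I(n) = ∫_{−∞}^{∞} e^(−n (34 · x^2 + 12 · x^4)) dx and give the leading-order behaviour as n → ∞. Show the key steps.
I(n) ~ sqrt(π/(34n))

φ(x) = 34 · x^2 + 12 · x^4 has its unique global minimum at x* = 0 (since φ'(x) = 68x + 48x^3 = 0 only at x = 0 for real x with both coefficients positive, and φ → ∞ as |x| → ∞). At x* = 0, φ(0) = 0 and φ''(0) = 68. Laplace's method then gives
  I(n) ~ sqrt(2π / (n · φ''(0))) · e^(−n φ(0)) = sqrt(2π / (68n)) = sqrt(π/(34n)).
The 12 · x^4 term contributes only at subleading order (an O(1/n) relative correction).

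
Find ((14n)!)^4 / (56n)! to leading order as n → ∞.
((14n)!)^4/(56n)! ~ ((2π·14n)^(3/2) / 2) · 4^(−4·14n)  →  0

Write N = 14n. Stirling: N! ~ sqrt(2π N)(N/e)^N and (4N)! ~ sqrt(2π·4N)·(4N/e)^(4N).
  (N!)^4/(4N)! ~ (2π N)^(4/2) (N/e)^(4N) / [sqrt(2π·4N) (4N/e)^(4N)]
     = (2π N)^(4/2) / sqrt(2π·4N) · (N/(4N))^(4N)
     = (2π N)^((4−1)/2) / 2 · 4^(−4N).
Since 4^4 > 1, the factor 4^(−4N) decays exponentially, so the ratio → 0. Substituting N = 14n gives the stated form.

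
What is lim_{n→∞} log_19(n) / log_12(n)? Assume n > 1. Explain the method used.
lim = ln(12) / ln(19) = log_19(12)

Change of base: log_19(n) = ln n / ln 19 and log_12(n) = ln n / ln 12. The ratio is (ln n / ln 19) · (ln 12 / ln n) = ln 12 / ln 19, a constant independent of n. So the limit is ln 12 / ln 19 = log_19(12).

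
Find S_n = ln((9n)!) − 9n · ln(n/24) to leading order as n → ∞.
S_n ~ 9n · (ln 216 − 1) + O(ln n)

Stirling: ln((9n)!) = 9n ln(9n) − 9n + O(ln n).
  S_n = 9n ln(9n) − 9n − 9n ln(n/24) + O(ln n)
      = 9n ln(9n) − 9n ln n + 9n ln 24 − 9n + O(ln n)
      = 9n ln 9 + 9n ln 24 − 9n + O(ln n)
      = 9n (ln 216 − 1) + O(ln n).
Numerically ln(216) − 1 ≈ 4.3753.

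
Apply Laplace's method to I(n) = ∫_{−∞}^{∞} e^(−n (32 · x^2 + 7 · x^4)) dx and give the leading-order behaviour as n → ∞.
I(n) ~ sqrt(π/(32n))

φ(x) = 32 · x^2 + 7 · x^4 has its unique global minimum at x* = 0 (since φ'(x) = 64x + 28x^3 = 0 only at x = 0 for real x with both coefficients positive, and φ → ∞ as |x| → ∞). At x* = 0, φ(0) = 0 and φ''(0) = 64. Laplace's method then gives
  I(n) ~ sqrt(2π / (n · φ''(0))) · e^(−n φ(0)) = sqrt(2π / (64n)) = sqrt(π/(32n)).
The 7 · x^4 term contributes only at subleading order (an O(1/n) relative correction).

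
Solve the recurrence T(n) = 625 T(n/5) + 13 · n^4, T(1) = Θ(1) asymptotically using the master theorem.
T(n) = Θ(n^4 log n)

log_5 625 = 4, and f(n) = 13 · n^4 = Θ(n^(log_5 625)). This is Case 2 of the master theorem: T(n) = Θ(f(n) · log n) = Θ(n^4 log n).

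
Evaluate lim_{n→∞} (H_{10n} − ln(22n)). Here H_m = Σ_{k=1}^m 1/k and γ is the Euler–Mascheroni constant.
lim = ln(5/11) + γ

By Euler-Maclaurin, H_m = ln m + γ + O(1/m). So
  H_{10n} − ln(22n) = ln(10n) + γ − ln(22n) + O(1/n)
                       = ln(10/22) + γ + O(1/n).
Hence the limit is ln(10/22) + γ (= ln(5/11)).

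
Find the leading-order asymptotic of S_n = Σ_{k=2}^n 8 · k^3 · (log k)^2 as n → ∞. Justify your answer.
S_n ~ 2 · n^4 · (log n)^2

By integral comparison, S_n = ∫_1^n 8 · x^3 · (log x)^2 dx + O(n^3 · (log n)^2). For the integral, the leading term of ∫_1^n x^3 (log x)^2 dx is n^4/4 · (log n)^2 (by repeated integration by parts; each step lowers the log-exponent and produces a relatively O(1/log n) correction). Hence S_n ~ 2 · n^4 · (log n)^2.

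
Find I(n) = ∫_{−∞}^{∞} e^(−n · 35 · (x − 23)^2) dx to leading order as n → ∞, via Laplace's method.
I(n) = sqrt(π/(35n))

Here φ(x) = 35 · (x − 23)^2 has its unique minimum at x* = 23 with φ(x*) = 0 and φ''(x*) = 70. Laplace's method gives
  I(n) ~ e^(−n φ(x*)) · sqrt(2π / (n · φ''(x*))) = sqrt(2π / (70n)) = sqrt(π/(35n)).
This is exact: substituting u = (x − 23)·sqrt(35n) gives I(n) = (1/sqrt(35n)) ∫_{−∞}^{∞} e^(−u^2) du = sqrt(π/(35n)).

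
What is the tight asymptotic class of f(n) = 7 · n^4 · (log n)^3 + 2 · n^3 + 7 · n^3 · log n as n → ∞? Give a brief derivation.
f(n) ∈ Θ(n^4 · (log n)^3)

Compare the terms by growth order. For large n, n^a · (log n)^b dominates n^a' · (log n)^b' iff a > a', or (a = a' and b > b'). Ranking the 3 terms shows the dominant one is 7 · n^4 · (log n)^3. Hence f(n) ∈ Θ(n^4 · (log n)^3).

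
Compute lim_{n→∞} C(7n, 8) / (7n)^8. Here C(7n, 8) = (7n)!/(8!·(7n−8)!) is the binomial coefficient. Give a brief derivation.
lim = 1/8! = 1/40320

With N = 7n → ∞: C(N, 8) / N^8 = [N(N−1)…(N−7)] / (8! · N^8) = (1/8!) · 1 · (1 − 1/(7n)) · … · (1 − 7/(7n)). Each factor → 1 as N → ∞, so the limit is 1/8! = 1/40320.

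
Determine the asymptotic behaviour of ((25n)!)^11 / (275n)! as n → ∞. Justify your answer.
((25n)!)^11/(275n)! ~ ((2π·25n)^(10/2) / sqrt(11)) · 11^(−11·25n)  →  0

Write N = 25n. Stirling: N! ~ sqrt(2π N)(N/e)^N and (11N)! ~ sqrt(2π·11N)·(11N/e)^(11N).
  (N!)^11/(11N)! ~ (2π N)^(11/2) (N/e)^(11N) / [sqrt(2π·11N) (11N/e)^(11N)]
     = (2π N)^(11/2) / sqrt(2π·11N) · (N/(11N))^(11N)
     = (2π N)^((11−1)/2) / sqrt(11) · 11^(−11N).
Since 11^11 > 1, the factor 11^(−11N) decays exponentially, so the ratio → 0. Substituting N = 25n gives the stated form.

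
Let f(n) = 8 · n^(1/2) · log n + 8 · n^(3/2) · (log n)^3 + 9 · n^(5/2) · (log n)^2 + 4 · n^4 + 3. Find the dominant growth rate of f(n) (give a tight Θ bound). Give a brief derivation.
f(n) ∈ Θ(n^4)

Compare the terms by growth order. For large n, n^a · (log n)^b dominates n^a' · (log n)^b' iff a > a', or (a = a' and b > b'). Ranking the 5 terms shows the dominant one is 4 · n^4. Hence f(n) ∈ Θ(n^4).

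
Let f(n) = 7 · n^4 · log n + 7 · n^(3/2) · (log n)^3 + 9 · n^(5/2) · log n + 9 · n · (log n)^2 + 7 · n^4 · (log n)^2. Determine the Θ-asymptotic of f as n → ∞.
f(n) ∈ Θ(n^4 · (log n)^2)

Compare the terms by growth order. For large n, n^a · (log n)^b dominates n^a' · (log n)^b' iff a > a', or (a = a' and b > b'). Ranking the 5 terms shows the dominant one is 7 · n^4 · (log n)^2. Hence f(n) ∈ Θ(n^4 · (log n)^2).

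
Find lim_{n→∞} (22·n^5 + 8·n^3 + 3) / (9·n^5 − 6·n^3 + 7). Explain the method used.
lim = 22/9

For large n the leading n^5 terms dominate both numerator and denominator. Dividing top and bottom by n^5, every other term tends to 0, leaving 22/9.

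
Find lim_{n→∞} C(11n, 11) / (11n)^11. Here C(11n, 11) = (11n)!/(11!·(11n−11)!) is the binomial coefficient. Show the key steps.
lim = 1/11! = 1/39916800

With N = 11n → ∞: C(N, 11) / N^11 = [N(N−1)…(N−10)] / (11! · N^11) = (1/11!) · 1 · (1 − 1/(11n)) · … · (1 − 10/(11n)). Each factor → 1 as N → ∞, so the limit is 1/11! = 1/39916800.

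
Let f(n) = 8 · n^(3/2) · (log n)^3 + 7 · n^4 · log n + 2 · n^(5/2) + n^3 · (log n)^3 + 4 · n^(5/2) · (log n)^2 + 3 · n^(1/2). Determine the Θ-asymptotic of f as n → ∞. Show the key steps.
f(n) ∈ Θ(n^4 · log n)

Compare the terms by growth order. For large n, n^a · (log n)^b dominates n^a' · (log n)^b' iff a > a', or (a = a' and b > b'). Ranking the 6 terms shows the dominant one is 7 · n^4 · log n. Hence f(n) ∈ Θ(n^4 · log n).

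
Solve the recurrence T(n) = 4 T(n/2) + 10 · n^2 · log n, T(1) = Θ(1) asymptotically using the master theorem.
T(n) = Θ(n^2 · (log n)^2)

Here log_2 4 = 2 and f(n) = 10 · n^2 · log n = Θ(n^(log_2 4) · (log n)^1). This is the extended Case 2 of the master theorem (f matches the critical exponent up to log factors), giving T(n) = Θ(n^(log_2 4) · (log n)^(1+1)) = Θ(n^2 · (log n)^2).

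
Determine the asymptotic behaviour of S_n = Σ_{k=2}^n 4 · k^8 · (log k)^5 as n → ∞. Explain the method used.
S_n ~ 4 · n^9 · (log n)^5 / 9

By integral comparison, S_n = ∫_1^n 4 · x^8 · (log x)^5 dx + O(n^8 · (log n)^5). For the integral, the leading term of ∫_1^n x^8 (log x)^5 dx is n^9/9 · (log n)^5 (by repeated integration by parts; each step lowers the log-exponent and produces a relatively O(1/log n) correction). Hence S_n ~ 4 · n^9 · (log n)^5 / 9.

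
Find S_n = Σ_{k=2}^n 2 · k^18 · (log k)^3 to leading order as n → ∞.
S_n ~ 2 · n^19 · (log n)^3 / 19

By integral comparison, S_n = ∫_1^n 2 · x^18 · (log x)^3 dx + O(n^18 · (log n)^3). For the integral, the leading term of ∫_1^n x^18 (log x)^3 dx is n^19/19 · (log n)^3 (by repeated integration by parts; each step lowers the log-exponent and produces a relatively O(1/log n) correction). Hence S_n ~ 2 · n^19 · (log n)^3 / 19.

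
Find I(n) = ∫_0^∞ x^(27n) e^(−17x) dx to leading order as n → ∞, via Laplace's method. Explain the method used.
I(n) ~ (sqrt(2π·27n) / 17) · (27n/(17e))^(27n)

Write the integrand as exp(27n ln x − 17x) and set f(x) = 27n ln x − 17x. Then f'(x) = 27n/x − 17 = 0 at x* = 27n/17, and f''(x*) = −27n/x*^2 = −17^2/(27n). Laplace's method (interior maximum) gives
  I(n) ~ e^(f(x*)) · sqrt(2π / |f''(x*)|)
        = exp(27n ln(27n/17) − 27n) · sqrt(2π · 27n / 17^2)
        = (27n/17)^(27n) e^(−27n) · sqrt(2π·27n) / 17
        = (sqrt(2π·27n) / 17) · (27n/(17e))^(27n).
This matches Γ(27n+1)/17^(27n+1) with Stirling applied to Γ.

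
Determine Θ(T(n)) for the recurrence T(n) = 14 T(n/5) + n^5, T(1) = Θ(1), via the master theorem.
T(n) = Θ(n^5)

log_5 14 ≈ 1.640. f(n) = n^5 dominates n^(log_5 14) since 5 > 1.640, and the regularity condition a·f(n/b) = 14·(n/5)^5 = (14/3125)·n^5 ≤ c·f(n) holds with c = 14/3125 ≈ 0.00448 < 1. So this is Case 3: T(n) = Θ(f(n)) = Θ(n^5).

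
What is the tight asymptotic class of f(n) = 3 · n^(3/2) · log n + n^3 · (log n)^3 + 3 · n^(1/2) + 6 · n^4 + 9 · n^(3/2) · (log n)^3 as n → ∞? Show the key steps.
f(n) ∈ Θ(n^4)

Compare the terms by growth order. For large n, n^a · (log n)^b dominates n^a' · (log n)^b' iff a > a', or (a = a' and b > b'). Ranking the 5 terms shows the dominant one is 6 · n^4. Hence f(n) ∈ Θ(n^4).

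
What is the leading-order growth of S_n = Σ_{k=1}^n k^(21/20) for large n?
S_n ~ (20/41) · n^(41/20)

Integral comparison: Σ_{k=1}^n k^(21/20) = ∫_0^n x^(21/20) dx + O(n^(21/20)). The integral is n^(1 + 21/20) / (1 + 21/20) = n^((21+20)/20) / ((21+20)/20) = (20/41) · n^(41/20).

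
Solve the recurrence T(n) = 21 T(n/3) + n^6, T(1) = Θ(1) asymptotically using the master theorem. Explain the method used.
T(n) = Θ(n^6)

log_3 21 ≈ 2.771. f(n) = n^6 dominates n^(log_3 21) since 6 > 2.771, and the regularity condition a·f(n/b) = 21·(n/3)^6 = (21/729)·n^6 ≤ c·f(n) holds with c = 21/729 ≈ 0.0288 < 1. So this is Case 3: T(n) = Θ(f(n)) = Θ(n^6).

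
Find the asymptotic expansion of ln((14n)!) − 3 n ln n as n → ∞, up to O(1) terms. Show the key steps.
ln((14n)!) − 3 n ln n = 11 n ln n + 14(ln 14 − 1) n + (1/2) ln(2π·14n) + O(1/n)

Stirling: ln((14n)!) = 14n ln(14n) − 14n + (1/2) ln(2π·14n) + O(1/n).
Expand 14n ln(14n) = 14n (ln n + ln 14) = 14n ln n + 14n ln 14.
Subtract 3n ln n: leading term is (14 − 3) n ln n = 11 n ln n. The next term is 14n ln 14 − 14n = 14(ln 14 − 1) n. Then the (1/2) ln(2π·14n) correction.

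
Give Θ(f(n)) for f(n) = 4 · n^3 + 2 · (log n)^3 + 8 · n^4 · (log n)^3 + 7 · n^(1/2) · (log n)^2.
f(n) ∈ Θ(n^4 · (log n)^3)

Compare the terms by growth order. For large n, n^a · (log n)^b dominates n^a' · (log n)^b' iff a > a', or (a = a' and b > b'). Ranking the 4 terms shows the dominant one is 8 · n^4 · (log n)^3. Hence f(n) ∈ Θ(n^4 · (log n)^3).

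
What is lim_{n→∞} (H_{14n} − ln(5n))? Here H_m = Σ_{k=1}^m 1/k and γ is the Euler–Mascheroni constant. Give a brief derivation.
lim = ln(14/5) + γ

By Euler-Maclaurin, H_m = ln m + γ + O(1/m). So
  H_{14n} − ln(5n) = ln(14n) + γ − ln(5n) + O(1/n)
                       = ln(14/5) + γ + O(1/n).
Hence the limit is ln(14/5) + γ.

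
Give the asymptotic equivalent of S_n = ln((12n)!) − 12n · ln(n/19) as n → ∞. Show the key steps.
S_n ~ 12n · (ln 228 − 1) + O(ln n)

Stirling: ln((12n)!) = 12n ln(12n) − 12n + O(ln n).
  S_n = 12n ln(12n) − 12n − 12n ln(n/19) + O(ln n)
      = 12n ln(12n) − 12n ln n + 12n ln 19 − 12n + O(ln n)
      = 12n ln 12 + 12n ln 19 − 12n + O(ln n)
      = 12n (ln 228 − 1) + O(ln n).
Numerically ln(228) − 1 ≈ 4.4293.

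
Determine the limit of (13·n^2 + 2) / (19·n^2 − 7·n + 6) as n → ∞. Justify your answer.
lim = 13/19

For large n the leading n^2 terms dominate both numerator and denominator. Dividing top and bottom by n^2, every other term tends to 0, leaving 13/19.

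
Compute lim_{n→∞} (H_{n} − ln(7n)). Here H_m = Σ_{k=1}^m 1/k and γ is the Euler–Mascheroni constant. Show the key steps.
lim = −ln 7 + γ

By Euler-Maclaurin, H_m = ln m + γ + O(1/m). So
  H_{n} − ln(7n) = ln(n) + γ − ln(7n) + O(1/n)
                       = ln(1/7) + γ + O(1/n).
Hence the limit is ln(1/7) + γ.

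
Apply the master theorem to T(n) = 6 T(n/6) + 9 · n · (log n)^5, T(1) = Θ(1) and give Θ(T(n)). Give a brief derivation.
T(n) = Θ(n · (log n)^6)

Here log_6 6 = 1 and f(n) = 9 · n · (log n)^5 = Θ(n^(log_6 6) · (log n)^5). This is the extended Case 2 of the master theorem (f matches the critical exponent up to log factors), giving T(n) = Θ(n^(log_6 6) · (log n)^(5+1)) = Θ(n · (log n)^6).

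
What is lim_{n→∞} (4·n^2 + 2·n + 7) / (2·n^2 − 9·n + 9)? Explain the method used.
lim = 4/2 = 2

For large n the leading n^2 terms dominate both numerator and denominator. Dividing top and bottom by n^2, every other term tends to 0, leaving 4/2 = 2.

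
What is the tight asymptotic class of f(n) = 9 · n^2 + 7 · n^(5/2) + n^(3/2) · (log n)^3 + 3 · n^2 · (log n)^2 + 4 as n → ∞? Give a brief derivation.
f(n) ∈ Θ(n^(5/2))

Compare the terms by growth order. For large n, n^a · (log n)^b dominates n^a' · (log n)^b' iff a > a', or (a = a' and b > b'). Ranking the 5 terms shows the dominant one is 7 · n^(5/2). Hence f(n) ∈ Θ(n^(5/2)).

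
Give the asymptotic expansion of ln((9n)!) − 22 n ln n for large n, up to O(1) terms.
ln((9n)!) − 22 n ln n = −13 n ln n + 9(ln 9 − 1) n + (1/2) ln(2π·9n) + O(1/n)

Stirling: ln((9n)!) = 9n ln(9n) − 9n + (1/2) ln(2π·9n) + O(1/n).
Expand 9n ln(9n) = 9n (ln n + ln 9) = 9n ln n + 9n ln 9.
Subtract 22n ln n: leading term is (9 − 22) n ln n = −13 n ln n. The next term is 9n ln 9 − 9n = 9(ln 9 − 1) n. Then the (1/2) ln(2π·9n) correction.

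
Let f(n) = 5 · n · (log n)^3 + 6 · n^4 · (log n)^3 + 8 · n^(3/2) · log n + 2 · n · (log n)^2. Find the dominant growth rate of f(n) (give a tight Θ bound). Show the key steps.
f(n) ∈ Θ(n^4 · (log n)^3)

Compare the terms by growth order. For large n, n^a · (log n)^b dominates n^a' · (log n)^b' iff a > a', or (a = a' and b > b'). Ranking the 4 terms shows the dominant one is 6 · n^4 · (log n)^3. Hence f(n) ∈ Θ(n^4 · (log n)^3).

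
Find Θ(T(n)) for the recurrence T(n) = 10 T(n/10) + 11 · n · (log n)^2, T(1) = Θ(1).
T(n) = Θ(n · (log n)^3)

Here log_10 10 = 1 and f(n) = 11 · n · (log n)^2 = Θ(n^(log_10 10) · (log n)^2). This is the extended Case 2 of the master theorem (f matches the critical exponent up to log factors), giving T(n) = Θ(n^(log_10 10) · (log n)^(2+1)) = Θ(n · (log n)^3).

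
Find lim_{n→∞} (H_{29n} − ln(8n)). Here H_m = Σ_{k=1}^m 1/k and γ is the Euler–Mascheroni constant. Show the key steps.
lim = ln(29/8) + γ

By Euler-Maclaurin, H_m = ln m + γ + O(1/m). So
  H_{29n} − ln(8n) = ln(29n) + γ − ln(8n) + O(1/n)
                       = ln(29/8) + γ + O(1/n).
Hence the limit is ln(29/8) + γ.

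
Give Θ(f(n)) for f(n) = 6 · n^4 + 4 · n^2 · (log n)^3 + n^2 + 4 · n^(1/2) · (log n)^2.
f(n) ∈ Θ(n^4)

Compare the terms by growth order. For large n, n^a · (log n)^b dominates n^a' · (log n)^b' iff a > a', or (a = a' and b > b'). Ranking the 4 terms shows the dominant one is 6 · n^4. Hence f(n) ∈ Θ(n^4).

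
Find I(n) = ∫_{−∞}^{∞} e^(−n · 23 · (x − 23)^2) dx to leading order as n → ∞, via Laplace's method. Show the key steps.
I(n) = sqrt(π/(23n))

Here φ(x) = 23 · (x − 23)^2 has its unique minimum at x* = 23 with φ(x*) = 0 and φ''(x*) = 46. Laplace's method gives
  I(n) ~ e^(−n φ(x*)) · sqrt(2π / (n · φ''(x*))) = sqrt(2π / (46n)) = sqrt(π/(23n)).
This is exact: substituting u = (x − 23)·sqrt(23n) gives I(n) = (1/sqrt(23n)) ∫_{−∞}^{∞} e^(−u^2) du = sqrt(π/(23n)).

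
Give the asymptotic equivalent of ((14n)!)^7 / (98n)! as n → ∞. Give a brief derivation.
((14n)!)^7/(98n)! ~ ((2π·14n)^(6/2) / sqrt(7)) · 7^(−7·14n)  →  0

Write N = 14n. Stirling: N! ~ sqrt(2π N)(N/e)^N and (7N)! ~ sqrt(2π·7N)·(7N/e)^(7N).
  (N!)^7/(7N)! ~ (2π N)^(7/2) (N/e)^(7N) / [sqrt(2π·7N) (7N/e)^(7N)]
     = (2π N)^(7/2) / sqrt(2π·7N) · (N/(7N))^(7N)
     = (2π N)^((7−1)/2) / sqrt(7) · 7^(−7N).
Since 7^7 > 1, the factor 7^(−7N) decays exponentially, so the ratio → 0. Substituting N = 14n gives the stated form.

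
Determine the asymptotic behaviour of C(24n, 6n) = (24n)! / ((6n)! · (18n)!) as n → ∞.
C(24n, 6n) ~ (256/27)^(6n) · sqrt(2/(3π·6n))

Write N = 6n. Apply Stirling to each factorial:
  (4N)! ~ sqrt(2π·4N) · (4N/e)^(4N),
  N! ~ sqrt(2π N) · (N/e)^N,
  (3N)! ~ sqrt(2π·3N) · (3N/e)^(3N).
The exponential factors combine to (4N)^(4N) / (N^N · (3N)^(3N)) = 4^(4N)/3^(3N) = (4^4/3^3)^N = (256/27)^N.
The square-root prefactors combine to sqrt(2π·4N) / (sqrt(2π N)·sqrt(2π·3N)) = sqrt(4 / (2π·3·N)) = sqrt(2/(3π·6n)).
Substituting N = 6n: C(24n, 6n) ~ (256/27)^(6n) · sqrt(2/(3π·6n)).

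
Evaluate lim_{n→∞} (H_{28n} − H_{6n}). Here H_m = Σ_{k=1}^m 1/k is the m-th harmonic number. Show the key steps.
lim = ln(28/6) = ln(14/3)

Euler-Maclaurin gives H_m = ln m + γ + 1/(2m) + O(1/m^2). The γ and O(1/m) terms cancel in the difference:
  H_{28n} − H_{6n} = ln(28n) − ln(6n) + O(1/n) = ln(28/6) + O(1/n).
Hence the limit is ln(28/6) = ln(14/3).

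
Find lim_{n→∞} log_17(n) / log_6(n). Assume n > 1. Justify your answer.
lim = ln(6) / ln(17) = log_17(6)

Change of base: log_17(n) = ln n / ln 17 and log_6(n) = ln n / ln 6. The ratio is (ln n / ln 17) · (ln 6 / ln n) = ln 6 / ln 17, a constant independent of n. So the limit is ln 6 / ln 17 = log_17(6).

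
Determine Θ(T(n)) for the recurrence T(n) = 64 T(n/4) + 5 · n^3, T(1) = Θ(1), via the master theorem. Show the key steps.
T(n) = Θ(n^3 log n)

log_4 64 = 3, and f(n) = 5 · n^3 = Θ(n^(log_4 64)). This is Case 2 of the master theorem: T(n) = Θ(f(n) · log n) = Θ(n^3 log n).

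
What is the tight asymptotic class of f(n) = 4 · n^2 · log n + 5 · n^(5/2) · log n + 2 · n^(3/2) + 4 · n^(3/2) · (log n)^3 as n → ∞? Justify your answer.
f(n) ∈ Θ(n^(5/2) · log n)

Compare the terms by growth order. For large n, n^a · (log n)^b dominates n^a' · (log n)^b' iff a > a', or (a = a' and b > b'). Ranking the 4 terms shows the dominant one is 5 · n^(5/2) · log n. Hence f(n) ∈ Θ(n^(5/2) · log n).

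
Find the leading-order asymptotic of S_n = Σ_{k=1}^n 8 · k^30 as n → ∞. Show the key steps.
S_n ~ 8 · n^31 / 31

By integral comparison (Euler-Maclaurin), Σ_{k=1}^n 8 · k^30 = 8 · ∫_0^n x^30 dx + O(n^30) = 8 · n^31/31 + O(n^30). (Equivalently, Faulhaber's formula gives the same leading term.)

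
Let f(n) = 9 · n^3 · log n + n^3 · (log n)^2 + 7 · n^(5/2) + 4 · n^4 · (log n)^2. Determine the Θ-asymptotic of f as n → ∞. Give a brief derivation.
f(n) ∈ Θ(n^4 · (log n)^2)

Compare the terms by growth order. For large n, n^a · (log n)^b dominates n^a' · (log n)^b' iff a > a', or (a = a' and b > b'). Ranking the 4 terms shows the dominant one is 4 · n^4 · (log n)^2. Hence f(n) ∈ Θ(n^4 · (log n)^2).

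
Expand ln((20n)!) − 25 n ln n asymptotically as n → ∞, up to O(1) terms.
ln((20n)!) − 25 n ln n = −5 n ln n + 20(ln 20 − 1) n + (1/2) ln(2π·20n) + O(1/n)

Stirling: ln((20n)!) = 20n ln(20n) − 20n + (1/2) ln(2π·20n) + O(1/n).
Expand 20n ln(20n) = 20n (ln n + ln 20) = 20n ln n + 20n ln 20.
Subtract 25n ln n: leading term is (20 − 25) n ln n = −5 n ln n. The next term is 20n ln 20 − 20n = 20(ln 20 − 1) n. Then the (1/2) ln(2π·20n) correction.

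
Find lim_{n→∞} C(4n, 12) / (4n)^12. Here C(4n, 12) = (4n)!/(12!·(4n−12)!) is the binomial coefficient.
lim = 1/12! = 1/479001600

With N = 4n → ∞: C(N, 12) / N^12 = [N(N−1)…(N−11)] / (12! · N^12) = (1/12!) · 1 · (1 − 1/(4n)) · … · (1 − 11/(4n)). Each factor → 1 as N → ∞, so the limit is 1/12! = 1/479001600.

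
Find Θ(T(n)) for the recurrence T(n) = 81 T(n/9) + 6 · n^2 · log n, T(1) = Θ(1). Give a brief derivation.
T(n) = Θ(n^2 · (log n)^2)

Here log_9 81 = 2 and f(n) = 6 · n^2 · log n = Θ(n^(log_9 81) · (log n)^1). This is the extended Case 2 of the master theorem (f matches the critical exponent up to log factors), giving T(n) = Θ(n^(log_9 81) · (log n)^(1+1)) = Θ(n^2 · (log n)^2).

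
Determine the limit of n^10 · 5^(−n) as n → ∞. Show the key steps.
lim = 0

Exponentials with base > 1 dominate every fixed polynomial: for any fixed c, n^c / 5^n → 0 as n → ∞ (e.g. by the ratio test, or by writing 5^n = e^(n ln 5) and noting e^(n ln 5) / n^c → ∞). Hence n^10 · 5^(−n) = n^10 / 5^n → 0.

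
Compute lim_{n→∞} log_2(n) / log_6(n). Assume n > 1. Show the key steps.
lim = ln(6) / ln(2) = log_2(6)

Change of base: log_2(n) = ln n / ln 2 and log_6(n) = ln n / ln 6. The ratio is (ln n / ln 2) · (ln 6 / ln n) = ln 6 / ln 2, a constant independent of n. So the limit is ln 6 / ln 2 = log_2(6).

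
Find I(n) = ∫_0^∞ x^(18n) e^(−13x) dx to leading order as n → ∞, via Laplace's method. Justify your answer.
I(n) ~ (sqrt(2π·18n) / 13) · (18n/(13e))^(18n)

Write the integrand as exp(18n ln x − 13x) and set f(x) = 18n ln x − 13x. Then f'(x) = 18n/x − 13 = 0 at x* = 18n/13, and f''(x*) = −18n/x*^2 = −13^2/(18n). Laplace's method (interior maximum) gives
  I(n) ~ e^(f(x*)) · sqrt(2π / |f''(x*)|)
        = exp(18n ln(18n/13) − 18n) · sqrt(2π · 18n / 13^2)
        = (18n/13)^(18n) e^(−18n) · sqrt(2π·18n) / 13
        = (sqrt(2π·18n) / 13) · (18n/(13e))^(18n).
This matches Γ(18n+1)/13^(18n+1) with Stirling applied to Γ.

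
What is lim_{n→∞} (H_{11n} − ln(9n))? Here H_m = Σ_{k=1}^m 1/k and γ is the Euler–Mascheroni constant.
lim = ln(11/9) + γ

By Euler-Maclaurin, H_m = ln m + γ + O(1/m). So
  H_{11n} − ln(9n) = ln(11n) + γ − ln(9n) + O(1/n)
                       = ln(11/9) + γ + O(1/n).
Hence the limit is ln(11/9) + γ.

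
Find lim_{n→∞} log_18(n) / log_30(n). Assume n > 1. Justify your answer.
lim = ln(30) / ln(18) = log_18(30)

Change of base: log_18(n) = ln n / ln 18 and log_30(n) = ln n / ln 30. The ratio is (ln n / ln 18) · (ln 30 / ln n) = ln 30 / ln 18, a constant independent of n. So the limit is ln 30 / ln 18 = log_18(30).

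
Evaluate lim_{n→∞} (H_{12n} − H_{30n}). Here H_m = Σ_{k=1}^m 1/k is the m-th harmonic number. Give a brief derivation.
lim = ln(12/30) = ln(2/5)

Euler-Maclaurin gives H_m = ln m + γ + 1/(2m) + O(1/m^2). The γ and O(1/m) terms cancel in the difference:
  H_{12n} − H_{30n} = ln(12n) − ln(30n) + O(1/n) = ln(12/30) + O(1/n).
Hence the limit is ln(12/30) = ln(2/5).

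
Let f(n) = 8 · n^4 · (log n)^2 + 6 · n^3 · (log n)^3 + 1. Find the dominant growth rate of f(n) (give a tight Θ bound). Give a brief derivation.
f(n) ∈ Θ(n^4 · (log n)^2)

Compare the terms by growth order. For large n, n^a · (log n)^b dominates n^a' · (log n)^b' iff a > a', or (a = a' and b > b'). Ranking the 3 terms shows the dominant one is 8 · n^4 · (log n)^2. Hence f(n) ∈ Θ(n^4 · (log n)^2).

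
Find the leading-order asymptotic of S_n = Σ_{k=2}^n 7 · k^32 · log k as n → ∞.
S_n ~ 7 · n^33 log n / 33 − 7 · n^33 / 1089

By integral comparison, S_n = ∫_1^n 7 · x^32 · log x dx + O(n^32 · log n). For the integral, ∫ x^32 log x dx = n^33 log n / 33 − n^33/1089 (integration by parts). Hence S_n ~ 7 · n^33 log n / 33 − 7 · n^33 / 1089.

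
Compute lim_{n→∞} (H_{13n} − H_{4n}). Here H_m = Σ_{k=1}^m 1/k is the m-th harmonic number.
lim = ln(13/4)

Euler-Maclaurin gives H_m = ln m + γ + 1/(2m) + O(1/m^2). The γ and O(1/m) terms cancel in the difference:
  H_{13n} − H_{4n} = ln(13n) − ln(4n) + O(1/n) = ln(13/4) + O(1/n).
Hence the limit is ln(13/4).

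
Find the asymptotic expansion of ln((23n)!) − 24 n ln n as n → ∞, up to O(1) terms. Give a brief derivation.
ln((23n)!) − 24 n ln n = −n ln n + 23(ln 23 − 1) n + (1/2) ln(2π·23n) + O(1/n)

Stirling: ln((23n)!) = 23n ln(23n) − 23n + (1/2) ln(2π·23n) + O(1/n).
Expand 23n ln(23n) = 23n (ln n + ln 23) = 23n ln n + 23n ln 23.
Subtract 24n ln n: leading term is (23 − 24) n ln n = −n ln n. The next term is 23n ln 23 − 23n = 23(ln 23 − 1) n. Then the (1/2) ln(2π·23n) correction.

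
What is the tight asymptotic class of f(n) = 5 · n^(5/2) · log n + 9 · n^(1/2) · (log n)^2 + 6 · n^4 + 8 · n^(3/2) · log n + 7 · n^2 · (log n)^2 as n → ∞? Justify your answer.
f(n) ∈ Θ(n^4)

Compare the terms by growth order. For large n, n^a · (log n)^b dominates n^a' · (log n)^b' iff a > a', or (a = a' and b > b'). Ranking the 5 terms shows the dominant one is 6 · n^4. Hence f(n) ∈ Θ(n^4).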